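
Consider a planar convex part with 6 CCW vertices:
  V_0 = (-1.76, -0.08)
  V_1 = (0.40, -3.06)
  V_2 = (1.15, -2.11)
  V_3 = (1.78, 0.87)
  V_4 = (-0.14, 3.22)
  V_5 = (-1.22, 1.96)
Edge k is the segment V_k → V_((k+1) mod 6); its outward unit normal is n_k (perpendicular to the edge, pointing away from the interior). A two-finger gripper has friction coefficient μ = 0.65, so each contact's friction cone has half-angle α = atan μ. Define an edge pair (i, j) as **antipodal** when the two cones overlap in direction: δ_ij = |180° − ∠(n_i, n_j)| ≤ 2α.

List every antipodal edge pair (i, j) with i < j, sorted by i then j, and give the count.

count = 7; pairs: (0,2), (0,3), (1,4), (1,5), (2,4), (2,5), (3,5)

α = atan 0.65 = 33.02°;  2α = 66.05°
n_0 = (-0.8097, -0.5869)
n_1 = (+0.7849, -0.6196)
n_2 = (+0.9784, -0.2068)
n_3 = (+0.7744, +0.6327)
n_4 = (-0.7593, +0.6508)
n_5 = (-0.9667, +0.2559)
  (0,1): δ = 74.23°  ·
  (0,2): δ = 47.87°  ✓
  (0,3): δ = 3.31°  ✓
  (0,4): δ = 103.46°  ·
  (0,5): δ = 129.24°  ·
  (1,2): δ = 153.65°  ·
  (1,3): δ = 102.46°  ·
  (1,4): δ = 2.31°  ✓
  (1,5): δ = 23.46°  ✓
  (2,3): δ = 128.81°  ·
  (2,4): δ = 28.66°  ✓
  (2,5): δ = 2.89°  ✓
  (3,4): δ = 79.85°  ·
  (3,5): δ = 54.08°  ✓
  (4,5): δ = 154.23°  ·
antipodal pairs: 7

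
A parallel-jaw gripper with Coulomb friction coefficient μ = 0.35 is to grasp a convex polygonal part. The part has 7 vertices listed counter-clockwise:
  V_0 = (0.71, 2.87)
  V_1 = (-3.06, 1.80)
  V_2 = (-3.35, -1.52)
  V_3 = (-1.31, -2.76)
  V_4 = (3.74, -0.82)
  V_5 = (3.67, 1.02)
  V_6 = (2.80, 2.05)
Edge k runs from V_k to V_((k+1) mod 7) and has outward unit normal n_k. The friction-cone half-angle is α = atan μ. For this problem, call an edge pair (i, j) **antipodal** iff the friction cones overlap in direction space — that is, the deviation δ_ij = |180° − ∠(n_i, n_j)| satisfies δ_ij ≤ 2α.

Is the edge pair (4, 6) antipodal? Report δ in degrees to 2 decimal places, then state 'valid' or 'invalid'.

α = atan 0.35 = 19.29°;  2α = 38.58°
edge 4: e_4 = (-0.07, +1.84);  n_4 = (+0.9993, +0.0380)
edge 6: e_6 = (-2.09, +0.82);  n_6 = (+0.3652, +0.9309)
∠(n_4, n_6) = 66.40°
δ = |180° − 66.40°| = 113.60°
113.60° > 2α = 38.58°  →  invalid

δ = 113.60°, invalid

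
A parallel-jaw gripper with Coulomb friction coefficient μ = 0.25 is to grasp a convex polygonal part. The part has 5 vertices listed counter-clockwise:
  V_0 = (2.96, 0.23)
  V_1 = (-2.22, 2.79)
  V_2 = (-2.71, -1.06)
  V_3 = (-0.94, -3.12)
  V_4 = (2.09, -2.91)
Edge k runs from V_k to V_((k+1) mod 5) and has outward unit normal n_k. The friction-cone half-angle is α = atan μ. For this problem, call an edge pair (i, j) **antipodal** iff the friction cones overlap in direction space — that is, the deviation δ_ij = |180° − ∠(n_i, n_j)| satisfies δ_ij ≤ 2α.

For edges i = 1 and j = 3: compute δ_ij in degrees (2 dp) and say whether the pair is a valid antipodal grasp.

α = atan 0.25 = 14.04°;  2α = 28.07°
edge 1: e_1 = (-0.49, -3.85);  n_1 = (-0.9920, +0.1263)
edge 3: e_3 = (+3.03, +0.21);  n_3 = (+0.0691, -0.9976)
∠(n_1, n_3) = 101.22°
δ = |180° − 101.22°| = 78.78°
78.78° > 2α = 28.07°  →  invalid

δ = 78.78°, invalid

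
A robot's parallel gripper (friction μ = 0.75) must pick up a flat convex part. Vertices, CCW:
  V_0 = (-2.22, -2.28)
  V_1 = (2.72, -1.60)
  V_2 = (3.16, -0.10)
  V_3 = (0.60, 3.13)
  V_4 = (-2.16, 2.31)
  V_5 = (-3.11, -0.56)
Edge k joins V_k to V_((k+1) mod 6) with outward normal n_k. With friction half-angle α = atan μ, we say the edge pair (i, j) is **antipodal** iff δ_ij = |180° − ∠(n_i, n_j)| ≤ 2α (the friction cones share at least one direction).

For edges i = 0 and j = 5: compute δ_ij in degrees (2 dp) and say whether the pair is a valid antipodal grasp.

δ = 109.52°, invalid

α = atan 0.75 = 36.87°;  2α = 73.74°
edge 0: e_0 = (+4.94, +0.68);  n_0 = (+0.1364, -0.9907)
edge 5: e_5 = (+0.89, -1.72);  n_5 = (-0.8881, -0.4596)
∠(n_0, n_5) = 70.48°
δ = |180° − 70.48°| = 109.52°
109.52° > 2α = 73.74°  →  invalid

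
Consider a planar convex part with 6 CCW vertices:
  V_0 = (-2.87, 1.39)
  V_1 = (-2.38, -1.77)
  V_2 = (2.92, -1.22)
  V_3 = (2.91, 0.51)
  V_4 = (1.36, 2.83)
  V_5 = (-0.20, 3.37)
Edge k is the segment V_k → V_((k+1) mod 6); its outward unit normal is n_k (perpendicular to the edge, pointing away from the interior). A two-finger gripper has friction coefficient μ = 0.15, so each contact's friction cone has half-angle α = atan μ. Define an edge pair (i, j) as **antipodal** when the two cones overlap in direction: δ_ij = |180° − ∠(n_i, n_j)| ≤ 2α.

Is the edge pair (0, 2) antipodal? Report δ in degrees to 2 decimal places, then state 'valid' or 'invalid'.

δ = 8.48°, valid

α = atan 0.15 = 8.53°;  2α = 17.06°
edge 0: e_0 = (+0.49, -3.16);  n_0 = (-0.9882, -0.1532)
edge 2: e_2 = (-0.01, +1.73);  n_2 = (+1.0000, +0.0058)
∠(n_0, n_2) = 171.52°
δ = |180° − 171.52°| = 8.48°
8.48° ≤ 2α = 17.06°  →  valid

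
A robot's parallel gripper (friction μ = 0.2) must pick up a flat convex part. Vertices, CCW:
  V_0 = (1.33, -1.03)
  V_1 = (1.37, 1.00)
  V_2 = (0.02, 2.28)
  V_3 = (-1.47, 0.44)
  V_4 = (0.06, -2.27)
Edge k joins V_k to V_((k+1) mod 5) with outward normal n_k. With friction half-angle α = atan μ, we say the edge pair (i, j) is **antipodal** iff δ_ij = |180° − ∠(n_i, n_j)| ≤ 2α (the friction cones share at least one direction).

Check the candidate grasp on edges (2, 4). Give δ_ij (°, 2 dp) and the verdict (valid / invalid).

δ = 6.68°, valid

α = atan 0.2 = 11.31°;  2α = 22.62°
edge 2: e_2 = (-1.49, -1.84);  n_2 = (-0.7771, +0.6293)
edge 4: e_4 = (+1.27, +1.24);  n_4 = (+0.6986, -0.7155)
∠(n_2, n_4) = 173.32°
δ = |180° − 173.32°| = 6.68°
6.68° ≤ 2α = 22.62°  →  valid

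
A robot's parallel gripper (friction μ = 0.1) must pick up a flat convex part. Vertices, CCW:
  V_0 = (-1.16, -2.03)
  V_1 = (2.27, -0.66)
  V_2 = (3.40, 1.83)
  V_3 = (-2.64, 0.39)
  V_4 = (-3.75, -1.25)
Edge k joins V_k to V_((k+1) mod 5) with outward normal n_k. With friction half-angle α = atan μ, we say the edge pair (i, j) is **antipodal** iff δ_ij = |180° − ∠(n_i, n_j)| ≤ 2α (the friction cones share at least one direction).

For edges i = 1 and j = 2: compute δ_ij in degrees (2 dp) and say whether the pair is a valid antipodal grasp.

α = atan 0.1 = 5.71°;  2α = 11.42°
edge 1: e_1 = (+1.13, +2.49);  n_1 = (+0.9106, -0.4133)
edge 2: e_2 = (-6.04, -1.44);  n_2 = (-0.2319, +0.9727)
∠(n_1, n_2) = 127.82°
δ = |180° − 127.82°| = 52.18°
52.18° > 2α = 11.42°  →  invalid

δ = 52.18°, invalid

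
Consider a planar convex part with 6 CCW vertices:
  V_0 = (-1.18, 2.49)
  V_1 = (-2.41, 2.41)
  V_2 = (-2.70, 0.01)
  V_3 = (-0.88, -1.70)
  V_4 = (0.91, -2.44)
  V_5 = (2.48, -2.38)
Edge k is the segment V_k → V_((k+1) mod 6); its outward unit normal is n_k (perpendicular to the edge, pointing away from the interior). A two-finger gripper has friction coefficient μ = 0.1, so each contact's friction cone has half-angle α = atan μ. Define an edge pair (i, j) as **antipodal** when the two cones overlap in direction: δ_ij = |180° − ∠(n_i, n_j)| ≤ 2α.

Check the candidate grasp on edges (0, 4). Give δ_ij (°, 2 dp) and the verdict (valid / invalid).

α = atan 0.1 = 5.71°;  2α = 11.42°
edge 0: e_0 = (-1.23, -0.08);  n_0 = (-0.0649, +0.9979)
edge 4: e_4 = (+1.57, +0.06);  n_4 = (+0.0382, -0.9993)
∠(n_0, n_4) = 178.47°
δ = |180° − 178.47°| = 1.53°
1.53° ≤ 2α = 11.42°  →  valid

δ = 1.53°, valid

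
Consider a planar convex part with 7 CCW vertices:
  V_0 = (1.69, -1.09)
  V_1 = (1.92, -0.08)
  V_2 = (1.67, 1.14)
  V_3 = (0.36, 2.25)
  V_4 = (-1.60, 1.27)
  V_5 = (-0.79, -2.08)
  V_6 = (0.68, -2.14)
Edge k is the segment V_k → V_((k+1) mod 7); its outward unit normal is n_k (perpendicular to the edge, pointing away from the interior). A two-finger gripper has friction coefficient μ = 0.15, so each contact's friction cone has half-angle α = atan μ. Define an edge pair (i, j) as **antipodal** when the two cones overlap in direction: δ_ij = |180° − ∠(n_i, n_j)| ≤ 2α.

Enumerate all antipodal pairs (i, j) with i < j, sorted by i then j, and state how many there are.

α = atan 0.15 = 8.53°;  2α = 17.06°
n_0 = (+0.9750, -0.2220)
n_1 = (+0.9796, +0.2007)
n_2 = (+0.6465, +0.7629)
n_3 = (-0.4472, +0.8944)
n_4 = (-0.9720, -0.2350)
n_5 = (-0.0408, -0.9992)
n_6 = (+0.7207, -0.6932)
  (0,1): δ = 155.59°  ·
  (0,2): δ = 117.45°  ·
  (0,3): δ = 50.61°  ·
  (0,4): δ = 26.42°  ·
  (0,5): δ = 100.49°  ·
  (0,6): δ = 148.94°  ·
  (1,2): δ = 141.86°  ·
  (1,3): δ = 75.02°  ·
  (1,4): δ = 2.01°  ✓
  (1,5): δ = 76.08°  ·
  (1,6): δ = 124.53°  ·
  (2,3): δ = 113.16°  ·
  (2,4): δ = 36.13°  ·
  (2,5): δ = 37.94°  ·
  (2,6): δ = 86.39°  ·
  (3,4): δ = 102.97°  ·
  (3,5): δ = 28.90°  ·
  (3,6): δ = 19.55°  ·
  (4,5): δ = 105.93°  ·
  (4,6): δ = 57.48°  ·
  (5,6): δ = 131.55°  ·
antipodal pairs: 1

count = 1; pairs: (1,4)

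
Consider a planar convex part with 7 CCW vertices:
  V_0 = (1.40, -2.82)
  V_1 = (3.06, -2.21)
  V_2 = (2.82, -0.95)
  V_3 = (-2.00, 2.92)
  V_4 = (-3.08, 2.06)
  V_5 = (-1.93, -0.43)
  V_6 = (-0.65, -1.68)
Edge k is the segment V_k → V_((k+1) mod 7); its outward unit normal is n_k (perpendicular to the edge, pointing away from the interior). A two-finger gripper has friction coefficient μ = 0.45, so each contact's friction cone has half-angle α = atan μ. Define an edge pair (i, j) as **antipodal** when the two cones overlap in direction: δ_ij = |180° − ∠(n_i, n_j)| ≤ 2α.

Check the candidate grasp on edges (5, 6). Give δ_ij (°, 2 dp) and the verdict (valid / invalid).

δ = 164.76°, invalid

α = atan 0.45 = 24.23°;  2α = 48.46°
edge 5: e_5 = (+1.28, -1.25);  n_5 = (-0.6987, -0.7154)
edge 6: e_6 = (+2.05, -1.14);  n_6 = (-0.4860, -0.8740)
∠(n_5, n_6) = 15.24°
δ = |180° − 15.24°| = 164.76°
164.76° > 2α = 48.46°  →  invalid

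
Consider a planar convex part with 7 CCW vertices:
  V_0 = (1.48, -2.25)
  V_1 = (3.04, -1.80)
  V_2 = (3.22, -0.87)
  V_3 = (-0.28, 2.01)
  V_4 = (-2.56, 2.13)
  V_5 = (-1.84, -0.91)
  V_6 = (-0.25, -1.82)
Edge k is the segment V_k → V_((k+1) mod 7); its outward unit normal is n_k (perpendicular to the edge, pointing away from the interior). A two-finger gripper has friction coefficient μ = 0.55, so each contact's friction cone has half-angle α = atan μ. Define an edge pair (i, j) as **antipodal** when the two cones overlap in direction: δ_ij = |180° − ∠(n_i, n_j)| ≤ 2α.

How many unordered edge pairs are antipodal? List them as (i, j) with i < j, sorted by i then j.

count = 8; pairs: (0,2), (0,3), (1,4), (2,4), (2,5), (2,6), (3,5), (3,6)

α = atan 0.55 = 28.81°;  2α = 57.62°
n_0 = (+0.2772, -0.9608)
n_1 = (+0.9818, -0.1900)
n_2 = (+0.6354, +0.7722)
n_3 = (+0.0526, +0.9986)
n_4 = (-0.9731, -0.2305)
n_5 = (-0.4967, -0.8679)
n_6 = (-0.2412, -0.9705)
  (0,1): δ = 117.04°  ·
  (0,2): δ = 55.54°  ✓
  (0,3): δ = 19.10°  ✓
  (0,4): δ = 87.23°  ·
  (0,5): δ = 134.13°  ·
  (0,6): δ = 149.95°  ·
  (1,2): δ = 118.50°  ·
  (1,3): δ = 82.06°  ·
  (1,4): δ = 24.28°  ✓
  (1,5): δ = 71.17°  ·
  (1,6): δ = 87.00°  ·
  (2,3): δ = 143.56°  ·
  (2,4): δ = 37.23°  ✓
  (2,5): δ = 9.67°  ✓
  (2,6): δ = 25.49°  ✓
  (3,4): δ = 73.66°  ·
  (3,5): δ = 26.77°  ✓
  (3,6): δ = 10.95°  ✓
  (4,5): δ = 133.11°  ·
  (4,6): δ = 117.28°  ·
  (5,6): δ = 164.17°  ·
antipodal pairs: 8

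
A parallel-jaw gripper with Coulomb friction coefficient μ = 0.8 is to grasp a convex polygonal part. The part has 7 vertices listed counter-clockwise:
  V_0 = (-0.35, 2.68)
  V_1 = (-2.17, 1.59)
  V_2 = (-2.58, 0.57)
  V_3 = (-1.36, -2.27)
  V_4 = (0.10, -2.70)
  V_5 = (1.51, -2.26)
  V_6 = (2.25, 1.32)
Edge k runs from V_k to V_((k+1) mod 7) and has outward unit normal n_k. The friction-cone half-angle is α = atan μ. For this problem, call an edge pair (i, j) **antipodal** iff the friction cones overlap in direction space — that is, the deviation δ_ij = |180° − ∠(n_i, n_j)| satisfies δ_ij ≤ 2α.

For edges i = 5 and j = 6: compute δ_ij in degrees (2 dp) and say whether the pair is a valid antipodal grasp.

α = atan 0.8 = 38.66°;  2α = 77.32°
edge 5: e_5 = (+0.74, +3.58);  n_5 = (+0.9793, -0.2024)
edge 6: e_6 = (-2.60, +1.36);  n_6 = (+0.4635, +0.8861)
∠(n_5, n_6) = 74.07°
δ = |180° − 74.07°| = 105.93°
105.93° > 2α = 77.32°  →  invalid

δ = 105.93°, invalid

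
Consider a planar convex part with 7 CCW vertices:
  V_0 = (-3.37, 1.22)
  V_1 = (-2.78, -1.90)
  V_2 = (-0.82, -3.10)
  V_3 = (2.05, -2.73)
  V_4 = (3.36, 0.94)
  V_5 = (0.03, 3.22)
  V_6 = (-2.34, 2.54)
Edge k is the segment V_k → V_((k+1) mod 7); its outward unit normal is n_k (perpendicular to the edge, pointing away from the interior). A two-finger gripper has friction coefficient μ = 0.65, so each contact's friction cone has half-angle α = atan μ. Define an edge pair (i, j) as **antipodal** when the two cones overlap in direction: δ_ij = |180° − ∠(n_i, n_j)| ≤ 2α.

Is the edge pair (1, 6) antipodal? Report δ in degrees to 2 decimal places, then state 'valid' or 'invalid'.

α = atan 0.65 = 33.02°;  2α = 66.05°
edge 1: e_1 = (+1.96, -1.20);  n_1 = (-0.5222, -0.8529)
edge 6: e_6 = (-1.03, -1.32);  n_6 = (-0.7884, +0.6152)
∠(n_1, n_6) = 96.49°
δ = |180° − 96.49°| = 83.51°
83.51° > 2α = 66.05°  →  invalid

δ = 83.51°, invalid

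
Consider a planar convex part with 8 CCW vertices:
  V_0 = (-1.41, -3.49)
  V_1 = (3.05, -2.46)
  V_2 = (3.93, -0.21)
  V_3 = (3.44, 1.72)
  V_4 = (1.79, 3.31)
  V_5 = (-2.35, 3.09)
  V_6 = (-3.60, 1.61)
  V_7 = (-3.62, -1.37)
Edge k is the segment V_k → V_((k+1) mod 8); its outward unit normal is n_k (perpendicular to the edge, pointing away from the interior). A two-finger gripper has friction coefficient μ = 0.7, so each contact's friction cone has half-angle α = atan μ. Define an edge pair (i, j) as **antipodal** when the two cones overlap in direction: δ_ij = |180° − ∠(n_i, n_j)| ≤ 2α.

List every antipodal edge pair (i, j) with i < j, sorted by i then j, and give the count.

count = 13; pairs: (0,3), (0,4), (0,5), (1,4), (1,5), (1,6), (1,7), (2,5), (2,6), (2,7), (3,6), (3,7), (4,7)

α = atan 0.7 = 34.99°;  2α = 69.98°
n_0 = (+0.2250, -0.9744)
n_1 = (+0.9313, -0.3642)
n_2 = (+0.9692, +0.2461)
n_3 = (+0.6939, +0.7201)
n_4 = (-0.0531, +0.9986)
n_5 = (-0.7640, +0.6452)
n_6 = (-1.0000, +0.0067)
n_7 = (-0.6923, -0.7216)
  (0,1): δ = 124.37°  ·
  (0,2): δ = 88.76°  ·
  (0,3): δ = 56.94°  ✓
  (0,4): δ = 9.96°  ✓
  (0,5): δ = 36.81°  ✓
  (0,6): δ = 76.61°  ·
  (0,7): δ = 123.19°  ·
  (1,2): δ = 144.39°  ·
  (1,3): δ = 112.58°  ·
  (1,4): δ = 65.60°  ✓
  (1,5): δ = 18.82°  ✓
  (1,6): δ = 20.98°  ✓
  (1,7): δ = 67.55°  ✓
  (2,3): δ = 148.18°  ·
  (2,4): δ = 101.20°  ·
  (2,5): δ = 54.43°  ✓
  (2,6): δ = 14.63°  ✓
  (2,7): δ = 31.95°  ✓
  (3,4): δ = 133.02°  ·
  (3,5): δ = 86.25°  ·
  (3,6): δ = 46.45°  ✓
  (3,7): δ = 0.13°  ✓
  (4,5): δ = 133.23°  ·
  (4,6): δ = 93.43°  ·
  (4,7): δ = 46.85°  ✓
  (5,6): δ = 140.20°  ·
  (5,7): δ = 93.63°  ·
  (6,7): δ = 133.42°  ·
antipodal pairs: 13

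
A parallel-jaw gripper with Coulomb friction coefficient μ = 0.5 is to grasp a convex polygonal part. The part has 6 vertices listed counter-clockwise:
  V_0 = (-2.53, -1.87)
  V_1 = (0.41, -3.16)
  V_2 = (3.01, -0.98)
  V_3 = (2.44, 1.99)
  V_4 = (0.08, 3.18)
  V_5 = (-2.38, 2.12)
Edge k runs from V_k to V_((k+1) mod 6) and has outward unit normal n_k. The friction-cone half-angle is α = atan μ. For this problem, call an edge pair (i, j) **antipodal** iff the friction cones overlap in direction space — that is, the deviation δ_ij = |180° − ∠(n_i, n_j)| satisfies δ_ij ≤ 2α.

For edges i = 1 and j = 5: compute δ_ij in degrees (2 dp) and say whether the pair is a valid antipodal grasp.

α = atan 0.5 = 26.57°;  2α = 53.13°
edge 1: e_1 = (+2.60, +2.18);  n_1 = (+0.6425, -0.7663)
edge 5: e_5 = (-0.15, -3.99);  n_5 = (-0.9993, +0.0376)
∠(n_1, n_5) = 132.13°
δ = |180° − 132.13°| = 47.87°
47.87° ≤ 2α = 53.13°  →  valid

δ = 47.87°, valid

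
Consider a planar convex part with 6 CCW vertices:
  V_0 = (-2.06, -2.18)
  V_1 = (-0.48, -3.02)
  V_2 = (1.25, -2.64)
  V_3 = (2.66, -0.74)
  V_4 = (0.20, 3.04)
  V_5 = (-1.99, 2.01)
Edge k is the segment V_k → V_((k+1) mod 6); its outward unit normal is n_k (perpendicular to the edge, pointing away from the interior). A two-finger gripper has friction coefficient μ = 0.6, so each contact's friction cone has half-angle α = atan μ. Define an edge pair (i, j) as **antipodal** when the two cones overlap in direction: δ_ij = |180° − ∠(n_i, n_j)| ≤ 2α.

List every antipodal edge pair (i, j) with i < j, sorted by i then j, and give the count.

α = atan 0.6 = 30.96°;  2α = 61.93°
n_0 = (-0.4694, -0.8830)
n_1 = (+0.2145, -0.9767)
n_2 = (+0.8030, -0.5959)
n_3 = (+0.8381, +0.5455)
n_4 = (-0.4256, +0.9049)
n_5 = (-0.9999, +0.0167)
  (0,1): δ = 139.61°  ·
  (0,2): δ = 98.58°  ·
  (0,3): δ = 28.95°  ✓
  (0,4): δ = 53.19°  ✓
  (0,5): δ = 117.04°  ·
  (1,2): δ = 138.97°  ·
  (1,3): δ = 69.33°  ·
  (1,4): δ = 12.80°  ✓
  (1,5): δ = 76.65°  ·
  (2,3): δ = 110.36°  ·
  (2,4): δ = 28.23°  ✓
  (2,5): δ = 35.62°  ✓
  (3,4): δ = 97.87°  ·
  (3,5): δ = 34.01°  ✓
  (4,5): δ = 116.15°  ·
antipodal pairs: 6

count = 6; pairs: (0,3), (0,4), (1,4), (2,4), (2,5), (3,5)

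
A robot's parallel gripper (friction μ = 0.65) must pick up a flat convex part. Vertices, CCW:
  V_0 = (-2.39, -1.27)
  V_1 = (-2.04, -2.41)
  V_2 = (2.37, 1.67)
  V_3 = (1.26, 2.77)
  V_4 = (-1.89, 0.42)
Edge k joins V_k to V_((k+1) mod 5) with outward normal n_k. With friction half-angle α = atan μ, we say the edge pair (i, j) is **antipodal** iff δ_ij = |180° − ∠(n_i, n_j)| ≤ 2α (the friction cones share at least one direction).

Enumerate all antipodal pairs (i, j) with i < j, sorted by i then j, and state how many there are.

α = atan 0.65 = 33.02°;  2α = 66.05°
n_0 = (-0.9560, -0.2935)
n_1 = (+0.6791, -0.7340)
n_2 = (+0.7039, +0.7103)
n_3 = (-0.5980, +0.8015)
n_4 = (-0.9589, +0.2837)
  (0,1): δ = 64.29°  ✓
  (0,2): δ = 28.19°  ✓
  (0,3): δ = 109.66°  ·
  (0,4): δ = 146.45°  ·
  (1,2): δ = 87.51°  ·
  (1,3): δ = 6.05°  ✓
  (1,4): δ = 30.74°  ✓
  (2,3): δ = 98.54°  ·
  (2,4): δ = 61.74°  ✓
  (3,4): δ = 143.21°  ·
antipodal pairs: 5

count = 5; pairs: (0,1), (0,2), (1,3), (1,4), (2,4)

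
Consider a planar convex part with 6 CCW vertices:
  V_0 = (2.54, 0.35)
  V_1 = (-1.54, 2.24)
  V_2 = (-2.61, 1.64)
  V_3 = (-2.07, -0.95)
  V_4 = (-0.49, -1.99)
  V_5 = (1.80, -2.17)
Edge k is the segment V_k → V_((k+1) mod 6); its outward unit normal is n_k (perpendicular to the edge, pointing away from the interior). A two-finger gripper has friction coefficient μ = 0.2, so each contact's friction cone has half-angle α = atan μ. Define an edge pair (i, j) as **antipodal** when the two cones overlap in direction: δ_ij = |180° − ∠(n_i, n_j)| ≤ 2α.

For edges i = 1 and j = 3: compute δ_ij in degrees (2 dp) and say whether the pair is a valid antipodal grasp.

α = atan 0.2 = 11.31°;  2α = 22.62°
edge 1: e_1 = (-1.07, -0.60);  n_1 = (-0.4891, +0.8722)
edge 3: e_3 = (+1.58, -1.04);  n_3 = (-0.5498, -0.8353)
∠(n_1, n_3) = 117.36°
δ = |180° − 117.36°| = 62.64°
62.64° > 2α = 22.62°  →  invalid

δ = 62.64°, invalid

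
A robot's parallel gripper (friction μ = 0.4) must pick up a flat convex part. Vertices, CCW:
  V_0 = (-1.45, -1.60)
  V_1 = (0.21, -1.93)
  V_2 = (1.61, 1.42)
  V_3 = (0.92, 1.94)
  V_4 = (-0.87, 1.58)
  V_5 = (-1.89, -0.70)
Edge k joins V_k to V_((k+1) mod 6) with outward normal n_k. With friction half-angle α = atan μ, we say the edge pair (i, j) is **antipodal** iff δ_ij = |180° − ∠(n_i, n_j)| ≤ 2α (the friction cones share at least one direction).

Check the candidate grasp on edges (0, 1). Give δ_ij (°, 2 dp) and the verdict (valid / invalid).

δ = 101.44°, invalid

α = atan 0.4 = 21.80°;  2α = 43.60°
edge 0: e_0 = (+1.66, -0.33);  n_0 = (-0.1950, -0.9808)
edge 1: e_1 = (+1.40, +3.35);  n_1 = (+0.9227, -0.3856)
∠(n_0, n_1) = 78.56°
δ = |180° − 78.56°| = 101.44°
101.44° > 2α = 43.60°  →  invalid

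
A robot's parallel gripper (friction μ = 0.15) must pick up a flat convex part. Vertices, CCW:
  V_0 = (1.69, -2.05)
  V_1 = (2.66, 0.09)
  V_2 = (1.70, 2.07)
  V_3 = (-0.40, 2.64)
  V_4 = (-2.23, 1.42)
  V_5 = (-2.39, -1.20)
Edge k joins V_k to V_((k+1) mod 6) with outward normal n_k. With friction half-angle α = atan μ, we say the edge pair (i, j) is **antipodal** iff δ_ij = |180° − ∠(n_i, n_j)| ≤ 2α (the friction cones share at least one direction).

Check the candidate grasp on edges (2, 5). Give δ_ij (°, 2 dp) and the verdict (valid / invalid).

δ = 3.42°, valid

α = atan 0.15 = 8.53°;  2α = 17.06°
edge 2: e_2 = (-2.10, +0.57);  n_2 = (+0.2620, +0.9651)
edge 5: e_5 = (+4.08, -0.85);  n_5 = (-0.2040, -0.9790)
∠(n_2, n_5) = 176.58°
δ = |180° − 176.58°| = 3.42°
3.42° ≤ 2α = 17.06°  →  valid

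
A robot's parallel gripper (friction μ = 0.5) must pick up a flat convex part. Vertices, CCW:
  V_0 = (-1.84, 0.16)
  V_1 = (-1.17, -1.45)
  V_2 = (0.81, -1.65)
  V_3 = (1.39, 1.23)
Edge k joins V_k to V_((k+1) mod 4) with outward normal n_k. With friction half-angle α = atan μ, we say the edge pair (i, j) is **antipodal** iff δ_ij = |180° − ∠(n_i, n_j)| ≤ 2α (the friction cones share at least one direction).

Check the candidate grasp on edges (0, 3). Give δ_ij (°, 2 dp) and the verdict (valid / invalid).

α = atan 0.5 = 26.57°;  2α = 53.13°
edge 0: e_0 = (+0.67, -1.61);  n_0 = (-0.9232, -0.3842)
edge 3: e_3 = (-3.23, -1.07);  n_3 = (-0.3145, +0.9493)
∠(n_0, n_3) = 94.27°
δ = |180° − 94.27°| = 85.73°
85.73° > 2α = 53.13°  →  invalid

δ = 85.73°, invalid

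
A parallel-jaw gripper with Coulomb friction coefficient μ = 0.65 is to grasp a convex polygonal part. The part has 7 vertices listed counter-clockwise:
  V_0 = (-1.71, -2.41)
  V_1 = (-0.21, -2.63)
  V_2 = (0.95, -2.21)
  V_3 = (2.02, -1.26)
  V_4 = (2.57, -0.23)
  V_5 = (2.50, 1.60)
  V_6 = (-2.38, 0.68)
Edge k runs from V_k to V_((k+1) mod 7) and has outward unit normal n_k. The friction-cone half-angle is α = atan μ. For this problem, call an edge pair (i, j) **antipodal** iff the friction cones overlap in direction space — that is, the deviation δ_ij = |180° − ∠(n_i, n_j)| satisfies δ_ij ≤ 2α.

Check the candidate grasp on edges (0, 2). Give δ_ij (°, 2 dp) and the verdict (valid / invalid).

α = atan 0.65 = 33.02°;  2α = 66.05°
edge 0: e_0 = (+1.50, -0.22);  n_0 = (-0.1451, -0.9894)
edge 2: e_2 = (+1.07, +0.95);  n_2 = (+0.6639, -0.7478)
∠(n_0, n_2) = 49.94°
δ = |180° − 49.94°| = 130.06°
130.06° > 2α = 66.05°  →  invalid

δ = 130.06°, invalid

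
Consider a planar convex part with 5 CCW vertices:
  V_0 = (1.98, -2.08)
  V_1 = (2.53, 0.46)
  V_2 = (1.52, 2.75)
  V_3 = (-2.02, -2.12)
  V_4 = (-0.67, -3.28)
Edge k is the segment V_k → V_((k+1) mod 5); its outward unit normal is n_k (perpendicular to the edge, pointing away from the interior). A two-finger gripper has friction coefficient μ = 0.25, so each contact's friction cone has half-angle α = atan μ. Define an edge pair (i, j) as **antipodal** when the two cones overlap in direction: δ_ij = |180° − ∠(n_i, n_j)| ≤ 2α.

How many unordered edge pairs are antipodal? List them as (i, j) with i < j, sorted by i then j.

α = atan 0.25 = 14.04°;  2α = 28.07°
n_0 = (+0.9773, -0.2116)
n_1 = (+0.9150, +0.4035)
n_2 = (-0.8089, +0.5880)
n_3 = (-0.6517, -0.7585)
n_4 = (+0.4125, -0.9110)
  (0,1): δ = 143.98°  ·
  (0,2): δ = 23.80°  ✓
  (0,3): δ = 61.55°  ·
  (0,4): δ = 126.58°  ·
  (1,2): δ = 59.81°  ·
  (1,3): δ = 25.53°  ✓
  (1,4): δ = 90.56°  ·
  (2,3): δ = 94.66°  ·
  (2,4): δ = 29.62°  ·
  (3,4): δ = 114.97°  ·
antipodal pairs: 2

count = 2; pairs: (0,2), (1,3)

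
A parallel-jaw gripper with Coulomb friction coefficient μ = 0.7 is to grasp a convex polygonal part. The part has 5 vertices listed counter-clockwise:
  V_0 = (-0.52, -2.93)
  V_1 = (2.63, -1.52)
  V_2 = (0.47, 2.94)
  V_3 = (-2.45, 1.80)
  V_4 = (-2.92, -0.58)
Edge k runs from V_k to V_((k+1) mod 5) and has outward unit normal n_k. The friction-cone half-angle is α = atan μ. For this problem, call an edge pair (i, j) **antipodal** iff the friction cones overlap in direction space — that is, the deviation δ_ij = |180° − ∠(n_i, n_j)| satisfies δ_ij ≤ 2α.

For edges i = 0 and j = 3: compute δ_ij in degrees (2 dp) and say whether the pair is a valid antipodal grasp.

α = atan 0.7 = 34.99°;  2α = 69.98°
edge 0: e_0 = (+3.15, +1.41);  n_0 = (+0.4086, -0.9127)
edge 3: e_3 = (-0.47, -2.38);  n_3 = (-0.9811, +0.1937)
∠(n_0, n_3) = 125.29°
δ = |180° − 125.29°| = 54.71°
54.71° ≤ 2α = 69.98°  →  valid

δ = 54.71°, valid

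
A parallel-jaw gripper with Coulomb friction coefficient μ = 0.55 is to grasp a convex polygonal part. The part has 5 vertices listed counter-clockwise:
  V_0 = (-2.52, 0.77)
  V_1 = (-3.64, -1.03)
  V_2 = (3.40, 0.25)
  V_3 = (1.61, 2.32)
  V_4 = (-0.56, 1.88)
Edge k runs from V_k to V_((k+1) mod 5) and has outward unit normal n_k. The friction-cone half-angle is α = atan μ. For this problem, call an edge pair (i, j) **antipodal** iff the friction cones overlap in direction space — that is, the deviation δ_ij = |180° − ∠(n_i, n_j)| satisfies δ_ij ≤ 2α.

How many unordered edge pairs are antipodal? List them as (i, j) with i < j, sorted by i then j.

count = 3; pairs: (0,1), (1,3), (1,4)

α = atan 0.55 = 28.81°;  2α = 57.62°
n_0 = (-0.8491, +0.5283)
n_1 = (+0.1789, -0.9839)
n_2 = (+0.7564, +0.6541)
n_3 = (-0.1987, +0.9801)
n_4 = (-0.4928, +0.8701)
  (0,1): δ = 47.80°  ✓
  (0,2): δ = 72.74°  ·
  (0,3): δ = 133.35°  ·
  (0,4): δ = 151.41°  ·
  (1,2): δ = 59.45°  ·
  (1,3): δ = 1.16°  ✓
  (1,4): δ = 19.22°  ✓
  (2,3): δ = 119.39°  ·
  (2,4): δ = 101.33°  ·
  (3,4): δ = 161.94°  ·
antipodal pairs: 3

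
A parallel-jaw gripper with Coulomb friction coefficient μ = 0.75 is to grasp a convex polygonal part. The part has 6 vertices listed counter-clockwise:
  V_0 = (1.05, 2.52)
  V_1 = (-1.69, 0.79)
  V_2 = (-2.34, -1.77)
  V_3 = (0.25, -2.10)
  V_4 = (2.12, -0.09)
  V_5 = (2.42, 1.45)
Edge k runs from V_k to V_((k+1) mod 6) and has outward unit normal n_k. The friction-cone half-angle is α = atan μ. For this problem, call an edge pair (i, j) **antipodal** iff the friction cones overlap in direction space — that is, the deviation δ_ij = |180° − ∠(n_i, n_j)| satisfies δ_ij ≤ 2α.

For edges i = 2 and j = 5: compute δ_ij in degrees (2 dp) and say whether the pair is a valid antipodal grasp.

α = atan 0.75 = 36.87°;  2α = 73.74°
edge 2: e_2 = (+2.59, -0.33);  n_2 = (-0.1264, -0.9920)
edge 5: e_5 = (-1.37, +1.07);  n_5 = (+0.6155, +0.7881)
∠(n_2, n_5) = 149.27°
δ = |180° − 149.27°| = 30.73°
30.73° ≤ 2α = 73.74°  →  valid

δ = 30.73°, valid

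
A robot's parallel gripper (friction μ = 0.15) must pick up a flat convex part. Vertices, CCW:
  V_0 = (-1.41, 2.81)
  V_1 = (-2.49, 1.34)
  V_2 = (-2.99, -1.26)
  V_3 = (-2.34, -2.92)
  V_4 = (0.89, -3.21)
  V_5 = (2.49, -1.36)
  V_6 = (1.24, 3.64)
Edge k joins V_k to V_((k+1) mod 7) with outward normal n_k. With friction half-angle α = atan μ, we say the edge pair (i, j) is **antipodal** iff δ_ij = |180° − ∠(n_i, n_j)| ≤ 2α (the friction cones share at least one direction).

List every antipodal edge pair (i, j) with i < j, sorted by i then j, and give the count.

α = atan 0.15 = 8.53°;  2α = 17.06°
n_0 = (-0.8059, +0.5921)
n_1 = (-0.9820, +0.1888)
n_2 = (-0.9312, -0.3646)
n_3 = (-0.0894, -0.9960)
n_4 = (+0.7564, -0.6542)
n_5 = (+0.9701, +0.2425)
n_6 = (-0.2989, +0.9543)
  (0,1): δ = 154.58°  ·
  (0,2): δ = 122.31°  ·
  (0,3): δ = 58.83°  ·
  (0,4): δ = 4.55°  ✓
  (0,5): δ = 50.34°  ·
  (0,6): δ = 143.70°  ·
  (1,2): δ = 147.73°  ·
  (1,3): δ = 84.24°  ·
  (1,4): δ = 29.97°  ·
  (1,5): δ = 24.92°  ·
  (1,6): δ = 118.28°  ·
  (2,3): δ = 116.51°  ·
  (2,4): δ = 62.24°  ·
  (2,5): δ = 7.35°  ✓
  (2,6): δ = 86.01°  ·
  (3,4): δ = 125.72°  ·
  (3,5): δ = 70.83°  ·
  (3,6): δ = 22.52°  ·
  (4,5): δ = 125.11°  ·
  (4,6): δ = 31.75°  ·
  (5,6): δ = 86.65°  ·
antipodal pairs: 2

count = 2; pairs: (0,4), (2,5)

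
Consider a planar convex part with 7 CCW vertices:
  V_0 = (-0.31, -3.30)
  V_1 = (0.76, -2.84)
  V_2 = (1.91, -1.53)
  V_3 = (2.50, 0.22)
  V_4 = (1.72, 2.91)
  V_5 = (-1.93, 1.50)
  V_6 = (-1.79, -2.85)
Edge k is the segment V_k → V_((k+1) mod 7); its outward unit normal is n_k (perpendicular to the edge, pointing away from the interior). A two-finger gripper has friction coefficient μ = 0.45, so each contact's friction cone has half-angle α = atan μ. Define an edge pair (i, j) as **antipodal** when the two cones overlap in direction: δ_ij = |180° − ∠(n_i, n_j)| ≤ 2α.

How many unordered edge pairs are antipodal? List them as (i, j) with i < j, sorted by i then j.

count = 6; pairs: (0,4), (1,4), (1,5), (2,5), (3,5), (4,6)

α = atan 0.45 = 24.23°;  2α = 48.46°
n_0 = (+0.3950, -0.9187)
n_1 = (+0.7515, -0.6597)
n_2 = (+0.9476, -0.3195)
n_3 = (+0.9604, +0.2785)
n_4 = (-0.3603, +0.9328)
n_5 = (-0.9995, -0.0322)
n_6 = (-0.2909, -0.9568)
  (0,1): δ = 154.54°  ·
  (0,2): δ = 131.89°  ·
  (0,3): δ = 97.09°  ·
  (0,4): δ = 2.14°  ✓
  (0,5): δ = 68.58°  ·
  (0,6): δ = 139.82°  ·
  (1,2): δ = 157.35°  ·
  (1,3): δ = 122.55°  ·
  (1,4): δ = 27.60°  ✓
  (1,5): δ = 43.12°  ✓
  (1,6): δ = 114.37°  ·
  (2,3): δ = 145.20°  ·
  (2,4): δ = 50.25°  ·
  (2,5): δ = 20.47°  ✓
  (2,6): δ = 91.72°  ·
  (3,4): δ = 85.05°  ·
  (3,5): δ = 14.33°  ✓
  (3,6): δ = 56.92°  ·
  (4,5): δ = 109.28°  ·
  (4,6): δ = 38.03°  ✓
  (5,6): δ = 108.76°  ·
antipodal pairs: 6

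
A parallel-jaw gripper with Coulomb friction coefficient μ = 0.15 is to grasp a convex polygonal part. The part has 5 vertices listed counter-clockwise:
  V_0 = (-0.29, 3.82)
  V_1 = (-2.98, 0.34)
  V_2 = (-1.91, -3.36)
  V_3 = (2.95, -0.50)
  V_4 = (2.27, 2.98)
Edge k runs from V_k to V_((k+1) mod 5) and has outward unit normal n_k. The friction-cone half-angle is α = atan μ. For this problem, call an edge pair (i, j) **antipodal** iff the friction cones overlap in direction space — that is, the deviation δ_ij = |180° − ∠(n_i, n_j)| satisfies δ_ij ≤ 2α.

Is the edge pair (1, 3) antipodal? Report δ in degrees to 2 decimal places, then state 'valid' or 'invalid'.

δ = 5.07°, valid

α = atan 0.15 = 8.53°;  2α = 17.06°
edge 1: e_1 = (+1.07, -3.70);  n_1 = (-0.9606, -0.2778)
edge 3: e_3 = (-0.68, +3.48);  n_3 = (+0.9814, +0.1918)
∠(n_1, n_3) = 174.93°
δ = |180° − 174.93°| = 5.07°
5.07° ≤ 2α = 17.06°  →  valid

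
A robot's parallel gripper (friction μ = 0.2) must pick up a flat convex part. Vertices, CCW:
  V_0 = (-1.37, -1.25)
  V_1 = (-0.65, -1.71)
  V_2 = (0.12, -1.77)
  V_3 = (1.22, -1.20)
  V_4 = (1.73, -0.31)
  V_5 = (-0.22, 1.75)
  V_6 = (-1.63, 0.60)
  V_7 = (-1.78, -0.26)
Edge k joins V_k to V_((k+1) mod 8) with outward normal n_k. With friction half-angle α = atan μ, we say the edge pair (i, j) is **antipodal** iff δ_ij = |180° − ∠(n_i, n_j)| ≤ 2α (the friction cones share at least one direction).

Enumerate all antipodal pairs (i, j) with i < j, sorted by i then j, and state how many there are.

count = 5; pairs: (0,4), (2,5), (3,5), (3,6), (4,7)

α = atan 0.2 = 11.31°;  2α = 22.62°
n_0 = (-0.5384, -0.8427)
n_1 = (-0.0777, -0.9970)
n_2 = (+0.4601, -0.8879)
n_3 = (+0.8676, -0.4972)
n_4 = (+0.7262, +0.6875)
n_5 = (-0.6320, +0.7749)
n_6 = (-0.9851, +0.1718)
n_7 = (-0.9239, -0.3826)
  (0,1): δ = 151.88°  ·
  (0,2): δ = 120.03°  ·
  (0,3): δ = 87.24°  ·
  (0,4): δ = 14.00°  ✓
  (0,5): δ = 71.77°  ·
  (0,6): δ = 112.68°  ·
  (0,7): δ = 145.07°  ·
  (1,2): δ = 148.15°  ·
  (1,3): δ = 115.36°  ·
  (1,4): δ = 42.12°  ·
  (1,5): δ = 43.66°  ·
  (1,6): δ = 84.56°  ·
  (1,7): δ = 116.95°  ·
  (2,3): δ = 147.21°  ·
  (2,4): δ = 73.96°  ·
  (2,5): δ = 11.81°  ✓
  (2,6): δ = 52.71°  ·
  (2,7): δ = 85.10°  ·
  (3,4): δ = 106.76°  ·
  (3,5): δ = 20.99°  ✓
  (3,6): δ = 19.92°  ✓
  (3,7): δ = 52.31°  ·
  (4,5): δ = 94.23°  ·
  (4,6): δ = 53.32°  ·
  (4,7): δ = 20.93°  ✓
  (5,6): δ = 139.09°  ·
  (5,7): δ = 106.70°  ·
  (6,7): δ = 147.61°  ·
antipodal pairs: 5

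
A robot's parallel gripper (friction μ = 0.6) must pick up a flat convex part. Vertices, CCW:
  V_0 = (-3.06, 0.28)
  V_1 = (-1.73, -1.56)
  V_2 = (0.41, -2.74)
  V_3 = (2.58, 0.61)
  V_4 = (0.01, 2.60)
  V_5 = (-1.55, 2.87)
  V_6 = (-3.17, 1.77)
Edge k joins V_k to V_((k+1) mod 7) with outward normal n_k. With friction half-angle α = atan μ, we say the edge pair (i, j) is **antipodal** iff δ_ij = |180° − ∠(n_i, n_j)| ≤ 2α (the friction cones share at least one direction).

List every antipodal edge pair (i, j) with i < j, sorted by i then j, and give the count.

count = 7; pairs: (0,3), (0,4), (1,3), (1,4), (2,5), (2,6), (3,6)

α = atan 0.6 = 30.96°;  2α = 61.93°
n_0 = (-0.8104, -0.5858)
n_1 = (-0.4829, -0.8757)
n_2 = (+0.8393, -0.5437)
n_3 = (+0.6122, +0.7907)
n_4 = (+0.1705, +0.9854)
n_5 = (-0.5618, +0.8273)
n_6 = (-0.9973, -0.0736)
  (0,1): δ = 154.73°  ·
  (0,2): δ = 68.79°  ·
  (0,3): δ = 16.39°  ✓
  (0,4): δ = 44.32°  ✓
  (0,5): δ = 88.32°  ·
  (0,6): δ = 148.36°  ·
  (1,2): δ = 94.06°  ·
  (1,3): δ = 8.88°  ✓
  (1,4): δ = 19.05°  ✓
  (1,5): δ = 63.05°  ·
  (1,6): δ = 123.09°  ·
  (2,3): δ = 94.82°  ·
  (2,4): δ = 66.89°  ·
  (2,5): δ = 22.89°  ✓
  (2,6): δ = 37.16°  ✓
  (3,4): δ = 152.07°  ·
  (3,5): δ = 108.07°  ·
  (3,6): δ = 48.03°  ✓
  (4,5): δ = 136.00°  ·
  (4,6): δ = 75.96°  ·
  (5,6): δ = 119.95°  ·
antipodal pairs: 7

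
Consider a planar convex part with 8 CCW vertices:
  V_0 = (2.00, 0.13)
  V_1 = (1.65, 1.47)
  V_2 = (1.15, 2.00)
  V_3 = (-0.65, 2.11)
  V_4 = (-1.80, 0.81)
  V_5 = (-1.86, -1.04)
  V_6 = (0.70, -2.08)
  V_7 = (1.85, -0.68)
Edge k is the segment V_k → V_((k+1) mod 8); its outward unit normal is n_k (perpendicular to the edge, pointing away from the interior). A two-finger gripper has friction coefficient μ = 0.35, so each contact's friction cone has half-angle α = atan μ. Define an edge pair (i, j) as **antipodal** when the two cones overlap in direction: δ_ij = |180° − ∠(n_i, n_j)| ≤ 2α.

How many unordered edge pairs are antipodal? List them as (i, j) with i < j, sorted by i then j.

count = 7; pairs: (0,4), (1,5), (2,5), (3,6), (3,7), (4,6), (4,7)

α = atan 0.35 = 19.29°;  2α = 38.58°
n_0 = (+0.9675, +0.2527)
n_1 = (+0.7274, +0.6862)
n_2 = (+0.0610, +0.9981)
n_3 = (-0.7490, +0.6626)
n_4 = (-0.9995, +0.0324)
n_5 = (-0.3764, -0.9265)
n_6 = (+0.7727, -0.6347)
n_7 = (+0.9833, -0.1821)
  (0,1): δ = 151.31°  ·
  (0,2): δ = 108.14°  ·
  (0,3): δ = 56.13°  ·
  (0,4): δ = 16.50°  ✓
  (0,5): δ = 53.25°  ·
  (0,6): δ = 125.96°  ·
  (0,7): δ = 154.87°  ·
  (1,2): δ = 136.83°  ·
  (1,3): δ = 84.83°  ·
  (1,4): δ = 45.19°  ·
  (1,5): δ = 24.56°  ✓
  (1,6): δ = 97.27°  ·
  (1,7): δ = 126.18°  ·
  (2,3): δ = 128.00°  ·
  (2,4): δ = 88.36°  ·
  (2,5): δ = 18.61°  ✓
  (2,6): δ = 54.10°  ·
  (2,7): δ = 83.01°  ·
  (3,4): δ = 140.36°  ·
  (3,5): δ = 70.61°  ·
  (3,6): δ = 2.10°  ✓
  (3,7): δ = 31.00°  ✓
  (4,5): δ = 110.25°  ·
  (4,6): δ = 37.54°  ✓
  (4,7): δ = 8.63°  ✓
  (5,6): δ = 107.29°  ·
  (5,7): δ = 78.38°  ·
  (6,7): δ = 151.09°  ·
antipodal pairs: 7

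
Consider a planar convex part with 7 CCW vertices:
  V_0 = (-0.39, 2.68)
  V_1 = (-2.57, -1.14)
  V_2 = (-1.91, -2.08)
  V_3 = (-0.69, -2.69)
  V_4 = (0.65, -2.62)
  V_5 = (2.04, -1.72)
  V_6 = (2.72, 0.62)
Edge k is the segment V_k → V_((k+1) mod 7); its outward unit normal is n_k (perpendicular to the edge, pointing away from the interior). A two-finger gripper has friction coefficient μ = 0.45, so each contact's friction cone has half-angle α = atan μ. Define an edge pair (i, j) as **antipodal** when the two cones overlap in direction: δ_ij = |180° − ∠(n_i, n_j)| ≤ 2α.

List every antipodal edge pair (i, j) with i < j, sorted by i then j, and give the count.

α = atan 0.45 = 24.23°;  2α = 48.46°
n_0 = (-0.8685, +0.4956)
n_1 = (-0.8184, -0.5746)
n_2 = (-0.4472, -0.8944)
n_3 = (+0.0522, -0.9986)
n_4 = (+0.5435, -0.8394)
n_5 = (+0.9603, -0.2791)
n_6 = (+0.5522, +0.8337)
  (0,1): δ = 115.21°  ·
  (0,2): δ = 86.85°  ·
  (0,3): δ = 57.30°  ·
  (0,4): δ = 27.37°  ✓
  (0,5): δ = 13.51°  ✓
  (0,6): δ = 86.19°  ·
  (1,2): δ = 151.64°  ·
  (1,3): δ = 122.08°  ·
  (1,4): δ = 92.15°  ·
  (1,5): δ = 51.28°  ·
  (1,6): δ = 21.41°  ✓
  (2,3): δ = 150.44°  ·
  (2,4): δ = 120.51°  ·
  (2,5): δ = 79.64°  ·
  (2,6): δ = 6.95°  ✓
  (3,4): δ = 150.07°  ·
  (3,5): δ = 109.19°  ·
  (3,6): δ = 36.51°  ✓
  (4,5): δ = 139.13°  ·
  (4,6): δ = 66.44°  ·
  (5,6): δ = 107.32°  ·
antipodal pairs: 5

count = 5; pairs: (0,4), (0,5), (1,6), (2,6), (3,6)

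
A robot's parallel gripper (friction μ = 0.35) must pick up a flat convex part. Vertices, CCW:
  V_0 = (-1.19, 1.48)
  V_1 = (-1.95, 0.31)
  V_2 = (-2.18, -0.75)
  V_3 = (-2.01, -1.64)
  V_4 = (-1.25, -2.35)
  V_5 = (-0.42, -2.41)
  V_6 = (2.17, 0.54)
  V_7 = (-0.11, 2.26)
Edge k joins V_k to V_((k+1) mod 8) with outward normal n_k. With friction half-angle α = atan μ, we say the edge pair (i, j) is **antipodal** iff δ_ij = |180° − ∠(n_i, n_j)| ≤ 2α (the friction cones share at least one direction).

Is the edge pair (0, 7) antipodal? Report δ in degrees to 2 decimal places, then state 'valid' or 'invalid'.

δ = 158.84°, invalid

α = atan 0.35 = 19.29°;  2α = 38.58°
edge 0: e_0 = (-0.76, -1.17);  n_0 = (-0.8386, +0.5447)
edge 7: e_7 = (-1.08, -0.78);  n_7 = (-0.5855, +0.8107)
∠(n_0, n_7) = 21.16°
δ = |180° − 21.16°| = 158.84°
158.84° > 2α = 38.58°  →  invalid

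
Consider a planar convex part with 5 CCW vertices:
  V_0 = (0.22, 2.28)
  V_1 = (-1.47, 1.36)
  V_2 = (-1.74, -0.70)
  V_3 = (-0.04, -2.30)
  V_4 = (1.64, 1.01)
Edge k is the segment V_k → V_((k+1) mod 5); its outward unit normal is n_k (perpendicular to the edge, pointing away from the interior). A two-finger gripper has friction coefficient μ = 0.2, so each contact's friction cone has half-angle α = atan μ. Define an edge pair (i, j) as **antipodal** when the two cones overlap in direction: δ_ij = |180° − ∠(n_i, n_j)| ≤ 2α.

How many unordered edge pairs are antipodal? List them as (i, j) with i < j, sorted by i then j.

α = atan 0.2 = 11.31°;  2α = 22.62°
n_0 = (-0.4781, +0.8783)
n_1 = (-0.9915, +0.1300)
n_2 = (-0.6854, -0.7282)
n_3 = (+0.8917, -0.4526)
n_4 = (+0.6666, +0.7454)
  (0,1): δ = 126.03°  ·
  (0,2): δ = 71.83°  ·
  (0,3): δ = 34.53°  ·
  (0,4): δ = 109.63°  ·
  (1,2): δ = 125.80°  ·
  (1,3): δ = 19.44°  ✓
  (1,4): δ = 55.66°  ·
  (2,3): δ = 73.65°  ·
  (2,4): δ = 1.46°  ✓
  (3,4): δ = 104.90°  ·
antipodal pairs: 2

count = 2; pairs: (1,3), (2,4)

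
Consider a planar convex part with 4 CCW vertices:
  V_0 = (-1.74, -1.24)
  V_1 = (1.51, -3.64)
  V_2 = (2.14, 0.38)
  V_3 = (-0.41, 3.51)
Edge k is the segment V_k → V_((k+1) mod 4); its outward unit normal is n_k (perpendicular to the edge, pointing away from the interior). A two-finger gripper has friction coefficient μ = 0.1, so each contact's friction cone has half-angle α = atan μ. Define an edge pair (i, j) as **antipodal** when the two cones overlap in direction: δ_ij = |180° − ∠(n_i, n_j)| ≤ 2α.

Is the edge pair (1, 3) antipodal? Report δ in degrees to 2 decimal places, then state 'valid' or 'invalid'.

α = atan 0.1 = 5.71°;  2α = 11.42°
edge 1: e_1 = (+0.63, +4.02);  n_1 = (+0.9879, -0.1548)
edge 3: e_3 = (-1.33, -4.75);  n_3 = (-0.9630, +0.2696)
∠(n_1, n_3) = 173.26°
δ = |180° − 173.26°| = 6.74°
6.74° ≤ 2α = 11.42°  →  valid

δ = 6.74°, valid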